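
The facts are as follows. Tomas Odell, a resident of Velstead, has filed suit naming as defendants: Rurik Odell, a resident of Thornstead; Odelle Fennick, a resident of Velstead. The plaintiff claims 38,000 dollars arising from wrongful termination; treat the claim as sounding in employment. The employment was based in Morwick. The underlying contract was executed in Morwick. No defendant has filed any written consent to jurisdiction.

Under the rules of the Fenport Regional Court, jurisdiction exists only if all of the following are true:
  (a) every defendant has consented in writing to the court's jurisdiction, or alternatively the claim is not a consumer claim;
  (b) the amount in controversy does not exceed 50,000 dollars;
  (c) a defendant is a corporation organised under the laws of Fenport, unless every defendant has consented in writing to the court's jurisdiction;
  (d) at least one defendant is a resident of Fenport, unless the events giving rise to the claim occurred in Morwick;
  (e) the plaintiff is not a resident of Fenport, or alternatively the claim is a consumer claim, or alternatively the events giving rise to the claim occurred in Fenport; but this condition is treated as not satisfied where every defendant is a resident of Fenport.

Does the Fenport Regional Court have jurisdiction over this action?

The Fenport Regional Court:
  (a) The claim is an employment claim, not a consumer claim, so this disjunct is met. Satisfied.
  (b) The amount in controversy is 38,000 dollars, within the 50,000 dollars ceiling. Condition met.
  (c) No defendant is a corporation. The proviso offers no rescue either, since no such written consent has been filed. Condition not met.
  (d) No defendant resides in Fenport (they reside in Thornstead, Velstead). The proviso rescues it, though: the operative events occurred in Morwick. Condition met.
  (e) The plaintiff resides in Velstead, which is not Fenport, which satisfies one of the alternatives. The exception is not triggered, since the defendants reside as follows — Rurik Odell in Thornstead, Odelle Fennick in Velstead — not all in Fenport. Condition met.
  → Not every requirement is met — no jurisdiction.

No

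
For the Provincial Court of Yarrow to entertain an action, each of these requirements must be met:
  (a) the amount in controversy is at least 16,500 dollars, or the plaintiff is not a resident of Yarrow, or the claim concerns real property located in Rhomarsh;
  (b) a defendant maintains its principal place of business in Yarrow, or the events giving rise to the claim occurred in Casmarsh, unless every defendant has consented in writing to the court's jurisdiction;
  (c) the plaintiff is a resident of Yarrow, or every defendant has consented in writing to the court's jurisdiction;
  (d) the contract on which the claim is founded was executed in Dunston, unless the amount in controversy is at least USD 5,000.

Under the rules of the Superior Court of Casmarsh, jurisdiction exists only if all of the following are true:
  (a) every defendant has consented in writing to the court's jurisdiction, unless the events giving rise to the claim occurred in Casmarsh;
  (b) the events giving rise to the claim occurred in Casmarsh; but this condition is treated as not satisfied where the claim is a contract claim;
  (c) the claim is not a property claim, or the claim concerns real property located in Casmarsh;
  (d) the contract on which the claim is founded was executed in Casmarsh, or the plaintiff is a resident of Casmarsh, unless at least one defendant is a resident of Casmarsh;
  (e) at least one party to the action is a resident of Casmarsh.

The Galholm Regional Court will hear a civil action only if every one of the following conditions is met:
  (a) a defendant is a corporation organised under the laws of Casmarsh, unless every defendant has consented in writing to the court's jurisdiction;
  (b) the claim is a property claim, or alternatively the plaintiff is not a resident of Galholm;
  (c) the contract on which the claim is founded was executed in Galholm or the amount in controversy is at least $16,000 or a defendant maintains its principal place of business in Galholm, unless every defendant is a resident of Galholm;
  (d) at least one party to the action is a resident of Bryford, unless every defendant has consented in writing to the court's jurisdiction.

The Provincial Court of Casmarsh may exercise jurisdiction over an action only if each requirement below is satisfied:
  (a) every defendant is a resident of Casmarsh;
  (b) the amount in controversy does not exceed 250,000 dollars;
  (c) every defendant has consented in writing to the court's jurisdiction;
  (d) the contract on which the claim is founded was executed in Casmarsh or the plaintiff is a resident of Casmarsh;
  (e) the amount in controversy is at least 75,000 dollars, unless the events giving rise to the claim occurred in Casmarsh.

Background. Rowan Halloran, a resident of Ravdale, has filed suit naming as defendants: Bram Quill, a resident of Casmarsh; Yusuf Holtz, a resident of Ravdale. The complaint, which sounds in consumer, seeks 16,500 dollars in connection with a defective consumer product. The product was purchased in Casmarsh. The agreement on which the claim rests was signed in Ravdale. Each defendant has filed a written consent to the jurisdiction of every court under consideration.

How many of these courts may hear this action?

3

The Provincial Court of Yarrow:
  (a) The amount in controversy is USD 16,500, which meets the 16,500 dollars floor, which satisfies one of the alternatives. Met.
  (b) The operative events occurred in Casmarsh, so this disjunct is met. Satisfied.
  (c) Every defendant has filed written consent — that alternative is enough. Condition met.
  (d) The contract was executed in Ravdale, not Dunston. However, the amount in controversy is 16,500 dollars, which meets the 5,000 dollars floor, so the 'unless' proviso supplies this condition. Satisfied.
  → Jurisdiction lies.
The Superior Court of Casmarsh:
  (a) Every defendant has filed written consent. Met.
  (b) The operative events occurred in Casmarsh. And the carve-out is inapplicable — the claim is a consumer claim, not a contract claim. Satisfied.
  (c) The claim is a consumer claim, not a property claim, so this disjunct is met. Met.
  (d) The contract was executed in Ravdale, not Casmarsh; the plaintiff resides in Ravdale, not Casmarsh — none of the alternatives is met. However, Bram Quill resides in Casmarsh, so the 'unless' proviso supplies this condition. Satisfied.
  (e) Bram Quill resides in Casmarsh. Satisfied.
  → The court has jurisdiction.
The Galholm Regional Court:
  (a) No defendant is a corporation. But every defendant has filed written consent, and the 'unless' clause therefore excuses the requirement. Satisfied.
  (b) The plaintiff resides in Ravdale, which is not Galholm, which satisfies one of the alternatives. Condition met.
  (c) The amount in controversy is USD 16,500, which meets the 16,000 dollars floor, so this disjunct is met. Met.
  (d) No party resides in Bryford. However, every defendant has filed written consent, so the 'unless' proviso supplies this condition. Condition met.
  → Jurisdiction lies.
The Provincial Court of Casmarsh:
  (a) The defendants reside as follows — Bram Quill in Casmarsh, Yusuf Holtz in Ravdale — not all in Casmarsh. Not satisfied.
  (b) The amount in controversy is USD 16,500, within the USD 250,000 ceiling. Condition met.
  (c) Every defendant has filed written consent. Condition met.
  (d) The contract was executed in Ravdale, not Casmarsh; the plaintiff resides in Ravdale, not Casmarsh — none of the alternatives is met. Fails.
  (e) The amount in controversy is 16,500 dollars, below the USD 75,000 floor. However, the operative events occurred in Casmarsh, so the 'unless' proviso supplies this condition. Met.
  → At least one condition fails; no jurisdiction.
Courts with jurisdiction: the Provincial Court of Yarrow, the Superior Court of Casmarsh, the Galholm Regional Court — 3 in total.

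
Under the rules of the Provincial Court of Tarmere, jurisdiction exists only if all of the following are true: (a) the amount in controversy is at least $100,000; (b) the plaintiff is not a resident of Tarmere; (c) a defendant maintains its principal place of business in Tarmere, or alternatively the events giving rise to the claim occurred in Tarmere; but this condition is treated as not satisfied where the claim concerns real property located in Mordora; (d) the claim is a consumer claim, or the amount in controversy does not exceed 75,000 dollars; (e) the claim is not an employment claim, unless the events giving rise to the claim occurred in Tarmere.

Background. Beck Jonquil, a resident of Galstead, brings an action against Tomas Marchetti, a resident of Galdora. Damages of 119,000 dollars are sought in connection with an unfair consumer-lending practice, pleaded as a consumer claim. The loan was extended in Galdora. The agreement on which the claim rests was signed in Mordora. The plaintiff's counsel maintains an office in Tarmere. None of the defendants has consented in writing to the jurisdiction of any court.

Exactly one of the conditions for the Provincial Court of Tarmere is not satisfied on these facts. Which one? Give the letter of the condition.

(c)

The Provincial Court of Tarmere:
  (a) The amount in controversy is 119,000 dollars, which meets the 100,000 dollars floor. Satisfied.
  (b) The plaintiff resides in Galstead, which is not Tarmere. Satisfied.
  (c) No defendant is a corporation; the operative events occurred in Galdora, not Tarmere — no alternative holds. Condition not met.
  (d) The claim is a consumer claim, so one alternative holds. Condition met.
  (e) The claim is a consumer claim, not an employment claim. Satisfied.
Only condition (c) fails.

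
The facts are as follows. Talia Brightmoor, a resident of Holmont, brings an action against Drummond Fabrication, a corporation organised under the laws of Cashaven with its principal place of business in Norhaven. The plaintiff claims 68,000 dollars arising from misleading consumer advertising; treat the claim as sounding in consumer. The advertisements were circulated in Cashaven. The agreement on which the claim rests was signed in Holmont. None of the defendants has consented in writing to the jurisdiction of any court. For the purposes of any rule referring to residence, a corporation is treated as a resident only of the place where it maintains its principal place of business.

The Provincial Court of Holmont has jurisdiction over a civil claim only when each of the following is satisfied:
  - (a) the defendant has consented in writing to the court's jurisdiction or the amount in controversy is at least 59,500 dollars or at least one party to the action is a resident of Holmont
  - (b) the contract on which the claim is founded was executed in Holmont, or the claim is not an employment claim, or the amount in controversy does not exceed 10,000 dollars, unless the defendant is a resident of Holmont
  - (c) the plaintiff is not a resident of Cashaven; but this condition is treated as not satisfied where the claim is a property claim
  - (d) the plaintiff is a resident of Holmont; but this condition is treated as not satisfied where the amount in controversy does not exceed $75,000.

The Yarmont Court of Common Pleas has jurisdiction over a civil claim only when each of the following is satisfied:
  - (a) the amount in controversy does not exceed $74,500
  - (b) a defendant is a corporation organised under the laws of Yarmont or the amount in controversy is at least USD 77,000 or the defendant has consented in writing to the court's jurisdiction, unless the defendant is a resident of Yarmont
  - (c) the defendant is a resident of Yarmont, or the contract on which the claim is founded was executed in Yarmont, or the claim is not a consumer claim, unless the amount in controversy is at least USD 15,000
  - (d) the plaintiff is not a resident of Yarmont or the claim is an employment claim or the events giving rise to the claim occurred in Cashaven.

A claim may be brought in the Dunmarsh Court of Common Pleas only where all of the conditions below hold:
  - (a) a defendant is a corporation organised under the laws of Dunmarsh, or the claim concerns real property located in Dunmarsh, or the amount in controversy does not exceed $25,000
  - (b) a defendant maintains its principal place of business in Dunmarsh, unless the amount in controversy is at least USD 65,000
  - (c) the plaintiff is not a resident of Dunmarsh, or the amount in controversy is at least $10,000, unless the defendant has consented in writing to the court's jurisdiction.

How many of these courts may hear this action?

The Provincial Court of Holmont:
  (a) The amount in controversy is USD 68,000, which meets the 59,500 dollars floor, so one alternative holds. Met.
  (b) The contract was executed in Holmont — that alternative is enough. Satisfied.
  (c) The plaintiff resides in Holmont, which is not Cashaven. The carve-out does not apply: the claim is a consumer claim, not a property claim. Satisfied.
  (d) The plaintiff resides in Holmont. But the carve-out bites: the amount in controversy is USD 68,000, within the USD 75,000 ceiling. Not met.
  → No jurisdiction.
The Yarmont Court of Common Pleas:
  (a) The amount in controversy is $68,000, within the 74,500 dollars ceiling. Satisfied.
  (b) The corporate defendant(s) are organised in Cashaven, not Yarmont; the amount in controversy is 68,000 dollars, below the USD 77,000 floor; no such written consent has been filed — every alternative fails. The proviso offers no rescue either, since the defendant resides in Norhaven, not Yarmont. Condition not met.
  (c) The defendant resides in Norhaven, not Yarmont; the contract was executed in Holmont, not Yarmont; the claim is a consumer claim — every alternative fails. The proviso rescues it, though: the amount in controversy is USD 68,000, which meets the 15,000 dollars floor. Condition met.
  (d) The plaintiff resides in Holmont, which is not Yarmont — that alternative is enough. Condition met.
  → The court lacks jurisdiction.
The Dunmarsh Court of Common Pleas:
  (a) The corporate defendant(s) are organised in Cashaven, not Dunmarsh; the claim does not concern real property; the amount in controversy is $68,000, above the $25,000 ceiling — no alternative holds. Condition not met.
  (b) The corporate defendant(s) have their principal place of business in Norhaven, not Dunmarsh. But the amount in controversy is $68,000, which meets the USD 65,000 floor, and the 'unless' clause therefore excuses the requirement. Met.
  (c) The plaintiff resides in Holmont, which is not Dunmarsh — that alternative is enough. Satisfied.
  → Not every requirement is met — no jurisdiction.
No court satisfies all of its conditions.

0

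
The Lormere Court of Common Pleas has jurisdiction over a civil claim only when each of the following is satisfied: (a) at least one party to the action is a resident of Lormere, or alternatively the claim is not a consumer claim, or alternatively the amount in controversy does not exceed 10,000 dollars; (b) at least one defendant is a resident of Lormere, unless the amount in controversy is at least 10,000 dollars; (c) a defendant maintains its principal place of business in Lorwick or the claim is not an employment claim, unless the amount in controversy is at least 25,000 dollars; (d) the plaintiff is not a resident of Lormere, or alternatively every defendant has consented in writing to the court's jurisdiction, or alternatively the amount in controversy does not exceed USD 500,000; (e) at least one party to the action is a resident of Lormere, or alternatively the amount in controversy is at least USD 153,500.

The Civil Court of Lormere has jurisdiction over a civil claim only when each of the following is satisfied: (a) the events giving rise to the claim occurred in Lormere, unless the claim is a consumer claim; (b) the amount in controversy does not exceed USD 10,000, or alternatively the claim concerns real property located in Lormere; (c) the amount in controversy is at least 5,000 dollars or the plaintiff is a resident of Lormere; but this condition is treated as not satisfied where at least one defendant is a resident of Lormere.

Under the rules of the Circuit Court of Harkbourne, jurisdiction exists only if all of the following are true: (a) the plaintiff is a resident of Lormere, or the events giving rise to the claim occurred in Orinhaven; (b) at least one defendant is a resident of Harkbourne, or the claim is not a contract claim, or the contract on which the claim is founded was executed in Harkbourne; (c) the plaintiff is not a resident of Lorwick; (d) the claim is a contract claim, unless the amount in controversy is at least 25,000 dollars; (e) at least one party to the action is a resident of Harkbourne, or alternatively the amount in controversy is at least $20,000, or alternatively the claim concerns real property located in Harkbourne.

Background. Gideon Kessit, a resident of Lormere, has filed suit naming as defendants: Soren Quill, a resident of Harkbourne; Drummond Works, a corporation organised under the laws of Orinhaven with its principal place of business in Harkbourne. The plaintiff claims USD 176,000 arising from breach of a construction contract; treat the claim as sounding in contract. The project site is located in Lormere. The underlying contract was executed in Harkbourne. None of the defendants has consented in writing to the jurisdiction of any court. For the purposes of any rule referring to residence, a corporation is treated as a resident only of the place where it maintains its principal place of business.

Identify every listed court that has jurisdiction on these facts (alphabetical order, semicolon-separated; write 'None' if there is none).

The Lormere Court of Common Pleas:
  (a) Gideon Kessit resides in Lormere, which satisfies one of the alternatives. Satisfied.
  (b) No defendant resides in Lormere (they reside in Harkbourne, Harkbourne). But the amount in controversy is USD 176,000, which meets the USD 10,000 floor, and the 'unless' clause therefore excuses the requirement. Satisfied.
  (c) The claim is a contract claim, not an employment claim, which satisfies one of the alternatives. Met.
  (d) The amount in controversy is $176,000, within the USD 500,000 ceiling — that alternative is enough. Condition met.
  (e) Gideon Kessit resides in Lormere — that alternative is enough. Condition met.
  → Jurisdiction lies.
The Civil Court of Lormere:
  (a) The operative events occurred in Lormere. Met.
  (b) The amount in controversy is $176,000, above the 10,000 dollars ceiling; the claim does not concern real property — every alternative fails. Fails.
  (c) The amount in controversy is USD 176,000, which meets the 5,000 dollars floor, which satisfies one of the alternatives. The carve-out does not apply: no defendant resides in Lormere (they reside in Harkbourne, Harkbourne). Met.
  → No jurisdiction.
The Circuit Court of Harkbourne:
  (a) The plaintiff resides in Lormere, which satisfies one of the alternatives. Met.
  (b) Soren Quill resides in Harkbourne, so one alternative holds. Condition met.
  (c) The plaintiff resides in Lormere, which is not Lorwick. Satisfied.
  (d) The claim is a contract claim. Met.
  (e) Soren Quill resides in Harkbourne, so one alternative holds. Condition met.
  → The court has jurisdiction.

the Circuit Court of Harkbourne; the Lormere Court of Common Pleas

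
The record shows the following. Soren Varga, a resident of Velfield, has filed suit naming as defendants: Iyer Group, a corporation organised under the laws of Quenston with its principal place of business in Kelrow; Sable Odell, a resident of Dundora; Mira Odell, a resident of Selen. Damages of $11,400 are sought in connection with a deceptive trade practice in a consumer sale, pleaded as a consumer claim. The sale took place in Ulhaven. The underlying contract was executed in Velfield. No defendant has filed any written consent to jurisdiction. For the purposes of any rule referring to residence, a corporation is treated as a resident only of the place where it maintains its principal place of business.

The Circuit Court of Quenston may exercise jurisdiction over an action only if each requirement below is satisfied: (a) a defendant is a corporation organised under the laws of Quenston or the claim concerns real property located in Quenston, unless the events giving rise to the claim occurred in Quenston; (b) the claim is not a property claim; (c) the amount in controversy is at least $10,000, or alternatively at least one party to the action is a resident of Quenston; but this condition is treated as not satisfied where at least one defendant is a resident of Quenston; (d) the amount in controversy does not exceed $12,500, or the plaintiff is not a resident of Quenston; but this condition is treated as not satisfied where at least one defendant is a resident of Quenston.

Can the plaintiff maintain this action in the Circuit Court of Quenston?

Yes

The Circuit Court of Quenston:
  (a) Iyer Group is organised under the laws of Quenston — that alternative is enough. Condition met.
  (b) The claim is a consumer claim, not a property claim. Condition met.
  (c) The amount in controversy is 11,400 dollars, which meets the USD 10,000 floor, which satisfies one of the alternatives. The exception is not triggered, since no defendant resides in Quenston (they reside in Kelrow, Dundora, Selen). Satisfied.
  (d) The amount in controversy is USD 11,400, within the 12,500 dollars ceiling, so one alternative holds. And the carve-out is inapplicable — no defendant resides in Quenston (they reside in Kelrow, Dundora, Selen). Satisfied.
  → Every requirement is satisfied — jurisdiction.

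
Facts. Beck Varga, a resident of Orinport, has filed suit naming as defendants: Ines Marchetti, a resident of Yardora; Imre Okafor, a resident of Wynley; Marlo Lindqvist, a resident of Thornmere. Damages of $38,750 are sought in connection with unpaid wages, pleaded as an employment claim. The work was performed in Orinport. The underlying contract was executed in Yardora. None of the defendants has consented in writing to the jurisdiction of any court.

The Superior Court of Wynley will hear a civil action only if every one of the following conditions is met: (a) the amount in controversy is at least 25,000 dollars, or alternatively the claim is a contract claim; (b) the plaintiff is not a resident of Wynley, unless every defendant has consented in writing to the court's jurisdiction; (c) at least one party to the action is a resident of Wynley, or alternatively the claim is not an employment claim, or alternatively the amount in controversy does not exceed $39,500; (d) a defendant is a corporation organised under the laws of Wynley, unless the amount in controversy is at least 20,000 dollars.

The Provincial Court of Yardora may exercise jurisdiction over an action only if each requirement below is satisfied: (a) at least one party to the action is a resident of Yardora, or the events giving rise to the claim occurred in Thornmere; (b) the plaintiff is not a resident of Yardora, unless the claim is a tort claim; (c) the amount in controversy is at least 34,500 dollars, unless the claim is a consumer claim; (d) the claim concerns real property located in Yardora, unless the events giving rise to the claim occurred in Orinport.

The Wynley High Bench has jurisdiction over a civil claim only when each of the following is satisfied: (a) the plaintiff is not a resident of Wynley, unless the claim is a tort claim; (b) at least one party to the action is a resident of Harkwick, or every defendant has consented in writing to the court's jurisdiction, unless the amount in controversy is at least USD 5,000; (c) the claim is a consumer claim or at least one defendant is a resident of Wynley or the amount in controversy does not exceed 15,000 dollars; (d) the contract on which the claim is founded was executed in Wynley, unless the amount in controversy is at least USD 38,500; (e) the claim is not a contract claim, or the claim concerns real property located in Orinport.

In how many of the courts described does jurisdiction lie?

3

The Superior Court of Wynley:
  (a) The amount in controversy is USD 38,750, which meets the $25,000 floor, which satisfies one of the alternatives. Satisfied.
  (b) The plaintiff resides in Orinport, which is not Wynley. Satisfied.
  (c) Imre Okafor resides in Wynley, so this disjunct is met. Met.
  (d) No defendant is a corporation. But the amount in controversy is USD 38,750, which meets the $20,000 floor, and the 'unless' clause therefore excuses the requirement. Satisfied.
  → Every requirement is satisfied — jurisdiction.
The Provincial Court of Yardora:
  (a) Ines Marchetti resides in Yardora, so this disjunct is met. Met.
  (b) The plaintiff resides in Orinport, which is not Yardora. Satisfied.
  (c) The amount in controversy is 38,750 dollars, which meets the $34,500 floor. Satisfied.
  (d) The claim does not concern real property. But the operative events occurred in Orinport, and the 'unless' clause therefore excuses the requirement. Met.
  → Every requirement is satisfied — jurisdiction.
The Wynley High Bench:
  (a) The plaintiff resides in Orinport, which is not Wynley. Condition met.
  (b) No party resides in Harkwick; no such written consent has been filed — no alternative holds. However, the amount in controversy is USD 38,750, which meets the 5,000 dollars floor, so the 'unless' proviso supplies this condition. Met.
  (c) Imre Okafor resides in Wynley, so this disjunct is met. Met.
  (d) The contract was executed in Yardora, not Wynley. But the amount in controversy is 38,750 dollars, which meets the $38,500 floor, and the 'unless' clause therefore excuses the requirement. Condition met.
  (e) The claim is an employment claim, not a contract claim, so one alternative holds. Satisfied.
  → All conditions met; jurisdiction exists.
Courts with jurisdiction: the Superior Court of Wynley, the Provincial Court of Yardora, the Wynley High Bench — 3 in total.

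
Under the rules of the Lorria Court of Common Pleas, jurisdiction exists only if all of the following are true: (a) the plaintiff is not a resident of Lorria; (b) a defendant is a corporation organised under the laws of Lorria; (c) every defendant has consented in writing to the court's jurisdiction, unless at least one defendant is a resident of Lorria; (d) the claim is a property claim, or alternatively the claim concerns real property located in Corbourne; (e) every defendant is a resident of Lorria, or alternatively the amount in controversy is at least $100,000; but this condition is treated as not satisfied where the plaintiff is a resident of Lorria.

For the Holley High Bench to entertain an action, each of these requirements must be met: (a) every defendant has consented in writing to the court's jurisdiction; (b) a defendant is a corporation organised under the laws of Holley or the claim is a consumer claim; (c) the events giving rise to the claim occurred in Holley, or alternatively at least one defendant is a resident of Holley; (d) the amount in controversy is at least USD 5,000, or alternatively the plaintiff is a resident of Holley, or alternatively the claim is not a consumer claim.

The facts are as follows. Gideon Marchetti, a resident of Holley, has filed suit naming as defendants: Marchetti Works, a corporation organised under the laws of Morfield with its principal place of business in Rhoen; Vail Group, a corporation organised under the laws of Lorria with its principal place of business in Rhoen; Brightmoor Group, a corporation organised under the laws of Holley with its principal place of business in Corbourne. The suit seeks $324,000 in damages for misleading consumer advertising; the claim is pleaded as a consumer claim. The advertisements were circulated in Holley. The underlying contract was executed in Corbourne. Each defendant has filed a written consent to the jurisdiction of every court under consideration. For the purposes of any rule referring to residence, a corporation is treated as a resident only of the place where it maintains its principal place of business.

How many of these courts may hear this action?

1

The Lorria Court of Common Pleas:
  (a) The plaintiff resides in Holley, which is not Lorria. Satisfied.
  (b) Vail Group is organised under the laws of Lorria. Condition met.
  (c) Every defendant has filed written consent. Condition met.
  (d) The claim is a consumer claim, not a property claim; the claim does not concern real property — no alternative holds. Condition not met.
  (e) The amount in controversy is USD 324,000, which meets the USD 100,000 floor — that alternative is enough. The exception is not triggered, since the plaintiff resides in Holley, not Lorria. Satisfied.
  → The court lacks jurisdiction.
The Holley High Bench:
  (a) Every defendant has filed written consent. Condition met.
  (b) Brightmoor Group is organised under the laws of Holley, so one alternative holds. Met.
  (c) The operative events occurred in Holley — that alternative is enough. Condition met.
  (d) The amount in controversy is 324,000 dollars, which meets the USD 5,000 floor — that alternative is enough. Satisfied.
  → Every requirement is satisfied — jurisdiction.
Courts with jurisdiction: the Holley High Bench — 1 in total.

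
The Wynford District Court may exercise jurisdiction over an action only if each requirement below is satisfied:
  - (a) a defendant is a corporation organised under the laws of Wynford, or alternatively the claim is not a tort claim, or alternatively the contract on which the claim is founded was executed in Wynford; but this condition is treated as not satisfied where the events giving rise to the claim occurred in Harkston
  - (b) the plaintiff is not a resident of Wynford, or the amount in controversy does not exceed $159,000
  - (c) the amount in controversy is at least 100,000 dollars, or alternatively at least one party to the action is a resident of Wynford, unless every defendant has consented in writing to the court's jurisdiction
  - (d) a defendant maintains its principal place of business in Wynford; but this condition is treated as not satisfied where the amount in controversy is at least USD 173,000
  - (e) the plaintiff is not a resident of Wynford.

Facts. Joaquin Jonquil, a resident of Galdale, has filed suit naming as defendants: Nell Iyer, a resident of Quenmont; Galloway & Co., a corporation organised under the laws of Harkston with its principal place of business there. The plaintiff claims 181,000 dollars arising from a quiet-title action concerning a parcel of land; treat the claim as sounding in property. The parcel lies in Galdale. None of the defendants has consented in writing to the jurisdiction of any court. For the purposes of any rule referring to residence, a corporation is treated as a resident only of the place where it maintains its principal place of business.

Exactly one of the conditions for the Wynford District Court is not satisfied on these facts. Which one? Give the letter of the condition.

(d)

The Wynford District Court:
  (a) The claim is a property claim, not a tort claim, so this disjunct is met. The carve-out does not apply: the operative events occurred in Galdale, not Harkston. Satisfied.
  (b) The plaintiff resides in Galdale, which is not Wynford — that alternative is enough. Satisfied.
  (c) The amount in controversy is $181,000, which meets the 100,000 dollars floor, so one alternative holds. Met.
  (d) The corporate defendant(s) have their principal place of business in Harkston, not Wynford. Fails.
  (e) The plaintiff resides in Galdale, which is not Wynford. Condition met.
Only condition (d) fails.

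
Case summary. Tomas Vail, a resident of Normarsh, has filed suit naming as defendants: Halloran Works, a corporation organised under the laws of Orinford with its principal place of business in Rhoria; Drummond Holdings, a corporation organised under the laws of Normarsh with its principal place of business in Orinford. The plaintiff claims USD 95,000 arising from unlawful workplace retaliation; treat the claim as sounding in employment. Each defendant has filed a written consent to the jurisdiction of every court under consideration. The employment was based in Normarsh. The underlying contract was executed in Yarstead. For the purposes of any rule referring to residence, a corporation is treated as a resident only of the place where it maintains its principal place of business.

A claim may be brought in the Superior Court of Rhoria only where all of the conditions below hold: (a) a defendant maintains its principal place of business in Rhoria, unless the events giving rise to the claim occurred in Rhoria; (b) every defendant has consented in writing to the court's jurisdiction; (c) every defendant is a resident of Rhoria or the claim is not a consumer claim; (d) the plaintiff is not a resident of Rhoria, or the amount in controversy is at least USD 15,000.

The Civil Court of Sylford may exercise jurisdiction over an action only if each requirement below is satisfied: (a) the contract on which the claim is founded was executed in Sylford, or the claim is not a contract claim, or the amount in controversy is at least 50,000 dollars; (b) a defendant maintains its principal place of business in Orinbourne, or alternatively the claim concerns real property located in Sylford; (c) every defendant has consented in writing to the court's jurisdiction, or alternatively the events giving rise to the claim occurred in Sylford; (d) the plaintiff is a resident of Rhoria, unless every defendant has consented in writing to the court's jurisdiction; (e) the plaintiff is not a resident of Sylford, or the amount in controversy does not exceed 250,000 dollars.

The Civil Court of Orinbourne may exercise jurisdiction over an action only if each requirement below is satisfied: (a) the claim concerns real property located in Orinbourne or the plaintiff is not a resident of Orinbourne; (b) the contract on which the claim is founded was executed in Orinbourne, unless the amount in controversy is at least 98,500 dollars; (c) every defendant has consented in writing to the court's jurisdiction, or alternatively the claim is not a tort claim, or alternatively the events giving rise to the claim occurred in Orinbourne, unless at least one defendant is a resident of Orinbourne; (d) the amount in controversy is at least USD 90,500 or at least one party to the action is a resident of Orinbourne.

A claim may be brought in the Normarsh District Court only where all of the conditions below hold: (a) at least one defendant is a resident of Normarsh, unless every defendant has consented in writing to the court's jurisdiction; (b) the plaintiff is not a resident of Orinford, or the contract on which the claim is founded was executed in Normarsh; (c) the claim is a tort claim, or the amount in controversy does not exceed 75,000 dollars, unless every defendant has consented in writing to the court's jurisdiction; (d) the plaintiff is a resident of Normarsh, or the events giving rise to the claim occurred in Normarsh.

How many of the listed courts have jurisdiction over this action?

The Superior Court of Rhoria:
  (a) Halloran Works has its principal place of business in Rhoria. Condition met.
  (b) Every defendant has filed written consent. Satisfied.
  (c) The claim is an employment claim, not a consumer claim, so one alternative holds. Condition met.
  (d) The plaintiff resides in Normarsh, which is not Rhoria, so one alternative holds. Met.
  → Every requirement is satisfied — jurisdiction.
The Civil Court of Sylford:
  (a) The claim is an employment claim, not a contract claim, so this disjunct is met. Condition met.
  (b) The corporate defendant(s) have their principal place of business in Orinford, Rhoria, not Orinbourne; the claim does not concern real property — every alternative fails. Fails.
  (c) Every defendant has filed written consent, so this disjunct is met. Met.
  (d) The plaintiff resides in Normarsh, not Rhoria. The proviso rescues it, though: every defendant has filed written consent. Met.
  (e) The plaintiff resides in Normarsh, which is not Sylford, so one alternative holds. Met.
  → The court lacks jurisdiction.
The Civil Court of Orinbourne:
  (a) The plaintiff resides in Normarsh, which is not Orinbourne, so one alternative holds. Condition met.
  (b) The contract was executed in Yarstead, not Orinbourne. Nor does the 'unless' clause help: the amount in controversy is USD 95,000, below the USD 98,500 floor. Condition not met.
  (c) Every defendant has filed written consent, so one alternative holds. Met.
  (d) The amount in controversy is $95,000, which meets the $90,500 floor, which satisfies one of the alternatives. Met.
  → No jurisdiction.
The Normarsh District Court:
  (a) No defendant resides in Normarsh (they reside in Rhoria, Orinford). The proviso rescues it, though: every defendant has filed written consent. Satisfied.
  (b) The plaintiff resides in Normarsh, which is not Orinford, so one alternative holds. Condition met.
  (c) The claim is an employment claim, not a tort claim; the amount in controversy is USD 95,000, above the USD 75,000 ceiling — none of the alternatives is met. However, every defendant has filed written consent, so the 'unless' proviso supplies this condition. Met.
  (d) The plaintiff resides in Normarsh — that alternative is enough. Met.
  → Every requirement is satisfied — jurisdiction.
Courts with jurisdiction: the Superior Court of Rhoria, the Normarsh District Court — 2 in total.

2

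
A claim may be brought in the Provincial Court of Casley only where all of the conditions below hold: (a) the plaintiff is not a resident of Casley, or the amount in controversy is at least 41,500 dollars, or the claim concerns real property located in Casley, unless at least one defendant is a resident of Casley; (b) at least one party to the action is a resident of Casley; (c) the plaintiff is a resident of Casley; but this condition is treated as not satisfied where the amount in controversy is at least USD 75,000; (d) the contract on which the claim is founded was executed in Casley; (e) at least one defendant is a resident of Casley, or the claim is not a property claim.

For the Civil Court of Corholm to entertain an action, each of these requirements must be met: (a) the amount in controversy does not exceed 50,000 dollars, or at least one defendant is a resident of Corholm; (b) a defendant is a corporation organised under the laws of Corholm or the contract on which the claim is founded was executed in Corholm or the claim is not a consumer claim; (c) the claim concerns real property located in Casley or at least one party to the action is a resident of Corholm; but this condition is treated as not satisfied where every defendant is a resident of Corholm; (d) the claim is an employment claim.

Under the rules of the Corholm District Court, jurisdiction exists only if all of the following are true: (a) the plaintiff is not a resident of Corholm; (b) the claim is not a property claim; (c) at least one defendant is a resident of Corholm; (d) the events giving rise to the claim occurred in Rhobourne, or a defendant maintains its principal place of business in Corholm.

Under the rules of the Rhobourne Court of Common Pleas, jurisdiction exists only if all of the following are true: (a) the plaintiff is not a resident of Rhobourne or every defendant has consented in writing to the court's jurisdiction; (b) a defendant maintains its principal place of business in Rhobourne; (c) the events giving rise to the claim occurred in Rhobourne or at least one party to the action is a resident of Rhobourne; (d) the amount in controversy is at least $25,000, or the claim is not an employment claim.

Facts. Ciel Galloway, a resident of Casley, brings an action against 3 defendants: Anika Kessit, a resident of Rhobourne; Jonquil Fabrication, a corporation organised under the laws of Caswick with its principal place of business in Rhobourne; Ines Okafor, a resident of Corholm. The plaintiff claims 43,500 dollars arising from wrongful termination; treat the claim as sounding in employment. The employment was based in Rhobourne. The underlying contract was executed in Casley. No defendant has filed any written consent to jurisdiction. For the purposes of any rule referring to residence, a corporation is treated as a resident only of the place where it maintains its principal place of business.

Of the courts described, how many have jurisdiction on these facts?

The Provincial Court of Casley:
  (a) The amount in controversy is $43,500, which meets the $41,500 floor — that alternative is enough. Satisfied.
  (b) Ciel Galloway resides in Casley. Condition met.
  (c) The plaintiff resides in Casley. The carve-out does not apply: the amount in controversy is 43,500 dollars, below the 75,000 dollars floor. Condition met.
  (d) The contract was executed in Casley. Met.
  (e) The claim is an employment claim, not a property claim, so one alternative holds. Condition met.
  → The court has jurisdiction.
The Civil Court of Corholm:
  (a) The amount in controversy is $43,500, within the $50,000 ceiling, so this disjunct is met. Condition met.
  (b) The claim is an employment claim, not a consumer claim, so one alternative holds. Satisfied.
  (c) Ines Okafor resides in Corholm — that alternative is enough. The carve-out does not apply: the defendants reside as follows — Anika Kessit in Rhobourne, Jonquil Fabrication in Rhobourne, Ines Okafor in Corholm — not all in Corholm. Met.
  (d) The claim is an employment claim. Met.
  → Jurisdiction lies.
The Corholm District Court:
  (a) The plaintiff resides in Casley, which is not Corholm. Satisfied.
  (b) The claim is an employment claim, not a property claim. Met.
  (c) Ines Okafor resides in Corholm. Satisfied.
  (d) The operative events occurred in Rhobourne — that alternative is enough. Satisfied.
  → The court has jurisdiction.
The Rhobourne Court of Common Pleas:
  (a) The plaintiff resides in Casley, which is not Rhobourne, which satisfies one of the alternatives. Satisfied.
  (b) Jonquil Fabrication has its principal place of business in Rhobourne. Satisfied.
  (c) The operative events occurred in Rhobourne, so one alternative holds. Condition met.
  (d) The amount in controversy is $43,500, which meets the $25,000 floor, so this disjunct is met. Satisfied.
  → The court has jurisdiction.
Courts with jurisdiction: the Provincial Court of Casley, the Civil Court of Corholm, the Corholm District Court, the Rhobourne Court of Common Pleas — 4 in total.

4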